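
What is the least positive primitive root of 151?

6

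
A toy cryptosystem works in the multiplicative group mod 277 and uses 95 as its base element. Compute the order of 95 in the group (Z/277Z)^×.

Since 95 ∈ (Z/277Z)^×, its order divides φ(277) = 277 − 1 = 276 = 2^2 · 3 · 23.
Divisors of 276: 1, 2, 3, 4, 6, 12, 23, 46, 69, 92, 138, 276.
Evaluate successive powers at the divisors of 276:
95^1 ≡ 95 (mod 277)
95^2 ≡ 161 (mod 277)
95^3 ≡ 60 (mod 277)
95^4 ≡ 160 (mod 277)
95^6 ≡ 276 (mod 277)
95^12 ≡ 1 (mod 277) ✓
So ord_277(95) = 12.

12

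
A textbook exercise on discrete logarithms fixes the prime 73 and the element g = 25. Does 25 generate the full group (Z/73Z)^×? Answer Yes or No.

No

φ(73) = 73 − 1 = 72 = 2^3 · 3^2.
An element g generates (Z/73Z)^× iff g^(72/q) ≢ 1 (mod 73) for each prime q ∈ {2, 3}.
25^36 ≡ 1 (mod 73)  [q = 2: ≡ 1 ✗]
25^24 ≡ 64 (mod 73)  [q = 3: ≢ 1 ✓]
25^36 ≡ 1 shows ord(25) | 36, strictly less than φ(73); not a primitive root.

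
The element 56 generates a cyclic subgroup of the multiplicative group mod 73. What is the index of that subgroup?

The order of 56 must divide φ(73) = 73 − 1 = 72 = 2^3 · 3^2.
Divisors of 72: 1, 2, 3, 4, 6, 8, 9, 12, 18, 24, 36, 72.
Test each divisor d:
56^1 ≡ 56 (mod 73)
56^2 ≡ 70 (mod 73)
56^3 ≡ 51 (mod 73)
56^4 ≡ 9 (mod 73)
56^6 ≡ 46 (mod 73)
56^8 ≡ 8 (mod 73)
56^9 ≡ 10 (mod 73)
56^12 ≡ 72 (mod 73)
56^18 ≡ 27 (mod 73)
56^24 ≡ 1 (mod 73) ✓
Thus |⟨56⟩| = ord(56) = 24.
The index is φ(73) / ord(56) = 72 / 24 = 3.

3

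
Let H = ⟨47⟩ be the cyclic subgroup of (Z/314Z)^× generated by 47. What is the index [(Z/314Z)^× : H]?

ord(47) | φ(314) = φ(2)·φ(157) = 1·156 = 156 = 2^2 · 3 · 13.
Divisors of 156: 1, 2, 3, 4, 6, 12, 13, 26, 39, 52, 78, 156.
Check 47^d mod 314 for each divisor in increasing order:
47^1 ≡ 47 (mod 314)
47^2 ≡ 11 (mod 314)
47^3 ≡ 203 (mod 314)
47^4 ≡ 121 (mod 314)
47^6 ≡ 75 (mod 314)
47^12 ≡ 287 (mod 314)
47^13 ≡ 301 (mod 314)
47^26 ≡ 169 (mod 314)
47^39 ≡ 1 (mod 314) ✓
So ord_314(47) = 39, hence |⟨47⟩| = 39.
[(Z/314Z)^× : ⟨47⟩] = 156/39 = 4.

4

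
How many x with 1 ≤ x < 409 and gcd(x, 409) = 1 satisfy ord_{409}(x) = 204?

64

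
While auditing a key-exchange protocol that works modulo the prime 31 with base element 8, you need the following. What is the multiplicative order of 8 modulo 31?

5

By Lagrange's theorem, ord_31(8) divides φ(31) = 31 − 1 = 30 = 2 · 3 · 5.
Divisors of 30: 1, 2, 3, 5, 6, 10, 15, 30.
Evaluate successive powers at the divisors of 30:
8^1 ≡ 8
8^2 ≡ 2
8^3 ≡ 16
8^5 ≡ 1
Therefore the multiplicative order of 8 modulo 31 is 5.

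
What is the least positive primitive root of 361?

2

φ(361) = φ(19^2) = 19·(19−1) = 342 = 2 · 3^2 · 19.
g is a primitive root iff g^(342/q) ≢ 1 (mod 361) for each prime q ∈ {2, 3, 19}.
g = 2: 2^171 ≡ 360; 2^114 ≡ 292; 2^18 ≡ 58 — none is 1, so 2 is a primitive root.
So 2 is the smallest generator of (Z/361Z)^×.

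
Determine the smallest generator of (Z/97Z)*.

φ(97) = 97 − 1 = 96 = 2^5 · 3.
Test candidates g = 2, 3, … against the prime factors q ∈ {2, 3} of φ(97): g is a generator iff g^(96/q) ≢ 1 for every such q.
g = 2: 2^48 ≡ 1 — hits 1, so not a primitive root.
g = 3: 3^48 ≡ 1 — hits 1, so not a primitive root.
g = 4: 4^48 ≡ 1 — hits 1, so not a primitive root.
g = 5: 5^48 ≡ 96; 5^32 ≡ 35 — none is 1, so 5 is a primitive root.
Hence the least primitive root of 97 is 5.

5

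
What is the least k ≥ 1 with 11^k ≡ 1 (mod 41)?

By Lagrange's theorem, ord_41(11) divides φ(41) = 41 − 1 = 40 = 2^3 · 5.
Divisors of 40: 1, 2, 4, 5, 8, 10, 20, 40.
Evaluate successive powers at the divisors of 40:
11^1 ≡ 11 (mod 41)
11^2 ≡ 39 (mod 41)
11^4 ≡ 4 (mod 41)
11^5 ≡ 3 (mod 41)
11^8 ≡ 16 (mod 41)
11^10 ≡ 9 (mod 41)
11^20 ≡ 40 (mod 41)
11^40 ≡ 1 (mod 41) ✓
So ord_41(11) = 40.

40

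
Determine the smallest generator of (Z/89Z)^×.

φ(89) = 89 − 1 = 88 = 2^3 · 11.
Test candidates g = 2, 3, … against the prime factors q ∈ {2, 11} of φ(89): g is a generator iff g^(88/q) ≢ 1 for every such q.
g = 2: 2^44 ≡ 1 — hits 1, so not a primitive root.
g = 3: 3^44 ≡ 88; 3^8 ≡ 64 — none is 1, so 3 is a primitive root.
So 3 is the smallest generator of (Z/89Z)^×.

3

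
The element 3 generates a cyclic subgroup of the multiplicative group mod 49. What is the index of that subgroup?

1

By Lagrange's theorem, ord_49(3) divides φ(49) = φ(7^2) = 7·(7−1) = 42 = 2 · 3 · 7.
Divisors of 42: 1, 2, 3, 6, 7, 14, 21, 42.
Compute 3^d (mod 49) for the divisors d until we hit 1:
3^1 ≡ 3
3^2 ≡ 9
3^3 ≡ 27
3^6 ≡ 43
3^7 ≡ 31
3^14 ≡ 30
3^21 ≡ 48
3^42 ≡ 1
Thus |⟨3⟩| = ord(3) = 42.
Index = |(Z/49Z)^×| / |⟨3⟩| = 42 / 42 = 1.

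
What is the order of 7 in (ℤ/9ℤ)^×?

3

ord(7) | φ(9) = φ(3^2) = 3·(3−1) = 6 = 2 · 3.
Divisors of 6: 1, 2, 3, 6.
Test each divisor d:
7^1 ≡ 7 (mod 9)
7^2 ≡ 4 (mod 9)
7^3 ≡ 1 (mod 9) ✓
Therefore the multiplicative order of 7 modulo 9 is 3.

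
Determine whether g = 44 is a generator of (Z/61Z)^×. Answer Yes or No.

Yes

φ(61) = 61 − 1 = 60 = 2^2 · 3 · 5.
It suffices to check that the order of 44 is not a proper divisor of 60: compute 44^(60/q) for q ∈ {2, 3, 5}.
44^30 ≡ 60 (mod 61)  [q = 2: ≢ 1 ✓]
44^20 ≡ 13 (mod 61)  [q = 3: ≢ 1 ✓]
44^12 ≡ 20 (mod 61)  [q = 5: ≢ 1 ✓]
Every test exponent gives a nontrivial residue, hence 44 generates the full group.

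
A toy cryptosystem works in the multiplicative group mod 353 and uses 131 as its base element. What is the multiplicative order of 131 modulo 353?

11

Since 131 ∈ (Z/353Z)^×, its order divides φ(353) = 353 − 1 = 352 = 2^5 · 11.
Divisors of 352: 1, 2, 4, 8, 11, 16, 22, 32, 44, 88, 176, 352.
Compute 131^d (mod 353) for the divisors d until we hit 1:
131^1 ≡ 131 (mod 353)
131^2 ≡ 217 (mod 353)
131^4 ≡ 140 (mod 353)
131^8 ≡ 185 (mod 353)
131^11 ≡ 1 (mod 353) ✓
The smallest such exponent is 11, so the order of 131 is 11.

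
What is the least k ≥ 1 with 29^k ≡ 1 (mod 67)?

3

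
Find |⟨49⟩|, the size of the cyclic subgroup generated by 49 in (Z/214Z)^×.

53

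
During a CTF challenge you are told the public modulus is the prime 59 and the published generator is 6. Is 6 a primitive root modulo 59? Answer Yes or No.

Yes

φ(59) = 59 − 1 = 58 = 2 · 29.
It suffices to check that the order of 6 is not a proper divisor of 58: compute 6^(58/q) for q ∈ {2, 29}.
6^29 ≡ 58 (mod 59)  [q = 2: ≢ 1 ✓]
6^2 ≡ 36 (mod 59)  [q = 29: ≢ 1 ✓]
All checks pass, so 6 has order 58 and is a primitive root modulo 59.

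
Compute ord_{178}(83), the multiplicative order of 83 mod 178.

88

Since 83 ∈ (Z/178Z)^×, its order divides φ(178) = φ(2)·φ(89) = 1·88 = 88 = 2^3 · 11.
Divisors of 88: 1, 2, 4, 8, 11, 22, 44, 88.
Check 83^d mod 178 for each divisor in increasing order:
83^1 ≡ 83 (mod 178)
83^2 ≡ 125 (mod 178)
83^4 ≡ 139 (mod 178)
83^8 ≡ 97 (mod 178)
83^11 ≡ 141 (mod 178)
83^22 ≡ 123 (mod 178)
83^44 ≡ 177 (mod 178)
83^88 ≡ 1 (mod 178) ✓
Hence ord(83) = 88.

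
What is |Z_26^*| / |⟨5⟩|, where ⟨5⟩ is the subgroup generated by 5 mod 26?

By Lagrange's theorem, ord_26(5) divides φ(26) = φ(2)·φ(13) = 1·12 = 12 = 2^2 · 3.
Divisors of 12: 1, 2, 3, 4, 6, 12.
Test each divisor d:
5^1 ≡ 5 (mod 26)
5^2 ≡ 25 (mod 26)
5^3 ≡ 21 (mod 26)
5^4 ≡ 1 (mod 26) ✓
The order of 5 is 4, so the subgroup it generates has 4 elements.
Index = |(Z/26Z)^×| / |⟨5⟩| = 12 / 4 = 3.

3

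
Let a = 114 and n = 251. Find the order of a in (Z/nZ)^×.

ord(114) | φ(251) = 251 − 1 = 250 = 2 · 5^3.
Divisors of 250: 1, 2, 5, 10, 25, 50, 125, 250.
Compute 114^d (mod 251) for the divisors d until we hit 1:
114^1 ≡ 114 (mod 251)
114^2 ≡ 195 (mod 251)
114^5 ≡ 80 (mod 251)
114^10 ≡ 125 (mod 251)
114^25 ≡ 20 (mod 251)
114^50 ≡ 149 (mod 251)
114^125 ≡ 1 (mod 251) ✓
The smallest such exponent is 125, so the order of 114 is 125.

125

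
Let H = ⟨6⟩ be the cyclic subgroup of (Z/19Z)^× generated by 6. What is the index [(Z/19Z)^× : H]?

By Lagrange's theorem, ord_19(6) divides φ(19) = 19 − 1 = 18 = 2 · 3^2.
Divisors of 18: 1, 2, 3, 6, 9, 18.
Test each divisor d:
6^1 ≡ 6 (mod 19)
6^2 ≡ 17 (mod 19)
6^3 ≡ 7 (mod 19)
6^6 ≡ 11 (mod 19)
6^9 ≡ 1 (mod 19) ✓
So ord_19(6) = 9, hence |⟨6⟩| = 9.
The index is φ(19) / ord(6) = 18 / 9 = 2.

2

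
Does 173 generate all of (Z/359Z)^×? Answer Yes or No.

No

φ(359) = 359 − 1 = 358 = 2 · 179.
It suffices to check that the order of 173 is not a proper divisor of 358: compute 173^(358/q) for q ∈ {2, 179}.
173^179 ≡ 1 (mod 359)  [q = 2: ≡ 1 ✗]
173^2 ≡ 132 (mod 359)  [q = 179: ≢ 1 ✓]
Since 173^179 ≡ 1, the order of 173 divides 179 < 358, so 173 is not a primitive root.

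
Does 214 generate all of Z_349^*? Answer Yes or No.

No

φ(349) = 349 − 1 = 348 = 2^2 · 3 · 29.
It suffices to check that the order of 214 is not a proper divisor of 348: compute 214^(348/q) for q ∈ {2, 3, 29}.
214^174 ≡ 1 (mod 349)  [q = 2: ≡ 1 ✗]
214^116 ≡ 122 (mod 349)  [q = 3: ≢ 1 ✓]
214^12 ≡ 285 (mod 349)  [q = 29: ≢ 1 ✓]
Since 214^174 ≡ 1, the order of 214 divides 174 < 348, so 214 is not a primitive root.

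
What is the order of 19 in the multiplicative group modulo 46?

22

Since 19 ∈ (Z/46Z)^×, its order divides φ(46) = φ(2)·φ(23) = 1·22 = 22 = 2 · 11.
Divisors of 22: 1, 2, 11, 22.
Evaluate successive powers at the divisors of 22:
19^1 ≡ 19
19^2 ≡ 39
19^11 ≡ 45
19^22 ≡ 1
Therefore the multiplicative order of 19 modulo 46 is 22.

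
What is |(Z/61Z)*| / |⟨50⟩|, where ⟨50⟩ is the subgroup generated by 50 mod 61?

The order of 50 must divide φ(61) = 61 − 1 = 60 = 2^2 · 3 · 5.
Divisors of 60: 1, 2, 3, 4, 5, 6, 10, 12, 15, 20, 30, 60.
Evaluate successive powers at the divisors of 60:
50^1 ≡ 50 (mod 61)
50^2 ≡ 60 (mod 61)
50^3 ≡ 11 (mod 61)
50^4 ≡ 1 (mod 61) ✓
The order of 50 is 4, so the subgroup it generates has 4 elements.
The index is φ(61) / ord(50) = 60 / 4 = 15.

15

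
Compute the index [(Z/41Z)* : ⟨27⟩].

5

By Lagrange's theorem, ord_41(27) divides φ(41) = 41 − 1 = 40 = 2^3 · 5.
Divisors of 40: 1, 2, 4, 5, 8, 10, 20, 40.
Check 27^d mod 41 for each divisor in increasing order:
27^1 ≡ 27 (mod 41)
27^2 ≡ 32 (mod 41)
27^4 ≡ 40 (mod 41)
27^5 ≡ 14 (mod 41)
27^8 ≡ 1 (mod 41) ✓
So ord_41(27) = 8, hence |⟨27⟩| = 8.
Index = |(Z/41Z)^×| / |⟨27⟩| = 40 / 8 = 5.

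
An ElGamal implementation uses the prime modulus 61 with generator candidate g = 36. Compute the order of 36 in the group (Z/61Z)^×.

By Lagrange's theorem, ord_61(36) divides φ(61) = 61 − 1 = 60 = 2^2 · 3 · 5.
Divisors of 60: 1, 2, 3, 4, 5, 6, 10, 12, 15, 20, 30, 60.
Test each divisor d:
36^1 ≡ 36 (mod 61)
36^2 ≡ 15 (mod 61)
36^3 ≡ 52 (mod 61)
36^4 ≡ 42 (mod 61)
36^5 ≡ 48 (mod 61)
36^6 ≡ 20 (mod 61)
36^10 ≡ 47 (mod 61)
36^12 ≡ 34 (mod 61)
36^15 ≡ 60 (mod 61)
36^20 ≡ 13 (mod 61)
36^30 ≡ 1 (mod 61) ✓
Therefore the multiplicative order of 36 modulo 61 is 30.

30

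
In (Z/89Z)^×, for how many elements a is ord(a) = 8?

φ(89) = 89 − 1 = 88 = 2^3 · 11.
Since (Z/89Z)^× is cyclic of order 88, the number of elements of order d is φ(d) when d | 88 and 0 otherwise.
8 = 2^3 divides 88, and φ(8) = 4.

4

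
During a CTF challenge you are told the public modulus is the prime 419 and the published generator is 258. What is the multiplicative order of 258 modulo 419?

418

The order of 258 must divide φ(419) = 419 − 1 = 418 = 2 · 11 · 19.
Divisors of 418: 1, 2, 11, 19, 22, 38, 209, 418.
Evaluate successive powers at the divisors of 418:
258^1 ≡ 258
258^2 ≡ 362
258^11 ≡ 372
258^19 ≡ 406
258^22 ≡ 114
258^38 ≡ 169
258^209 ≡ 418
258^418 ≡ 1
So ord_419(258) = 418.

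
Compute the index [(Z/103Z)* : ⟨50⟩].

2

The order of 50 must divide φ(103) = 103 − 1 = 102 = 2 · 3 · 17.
Divisors of 102: 1, 2, 3, 6, 17, 34, 51, 102.
Test each divisor d:
50^1 ≡ 50 (mod 103)
50^2 ≡ 28 (mod 103)
50^3 ≡ 61 (mod 103)
50^6 ≡ 13 (mod 103)
50^17 ≡ 46 (mod 103)
50^34 ≡ 56 (mod 103)
50^51 ≡ 1 (mod 103) ✓
Thus |⟨50⟩| = ord(50) = 51.
The index is φ(103) / ord(50) = 102 / 51 = 2.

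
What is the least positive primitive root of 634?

3

φ(634) = φ(2)·φ(317) = 1·316 = 316 = 2^2 · 79.
Test candidates g = 2, 3, … against the prime factors q ∈ {2, 79} of φ(634): g is a generator iff g^(316/q) ≢ 1 for every such q.
g = 2: gcd(2, 634) = 2 > 1, not a unit — skip.
g = 3: 3^158 ≡ 633; 3^4 ≡ 81 — none is 1, so 3 is a primitive root.
Hence the least primitive root of 634 is 3.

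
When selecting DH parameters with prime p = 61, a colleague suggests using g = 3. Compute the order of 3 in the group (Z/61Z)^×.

ord(3) | φ(61) = 61 − 1 = 60 = 2^2 · 3 · 5.
Divisors of 60: 1, 2, 3, 4, 5, 6, 10, 12, 15, 20, 30, 60.
Evaluate successive powers at the divisors of 60:
3^1 ≡ 3 (mod 61)
3^2 ≡ 9 (mod 61)
3^3 ≡ 27 (mod 61)
3^4 ≡ 20 (mod 61)
3^5 ≡ 60 (mod 61)
3^6 ≡ 58 (mod 61)
3^10 ≡ 1 (mod 61) ✓
So ord_61(3) = 10.

10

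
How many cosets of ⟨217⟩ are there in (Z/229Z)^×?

Since 217 ∈ (Z/229Z)^×, its order divides φ(229) = 229 − 1 = 228 = 2^2 · 3 · 19.
Divisors of 228: 1, 2, 3, 4, 6, 12, 19, 38, 57, 76, 114, 228.
Evaluate successive powers at the divisors of 228:
217^1 ≡ 217
217^2 ≡ 144
217^3 ≡ 104
217^4 ≡ 126
217^6 ≡ 53
217^12 ≡ 61
217^19 ≡ 134
217^38 ≡ 94
217^57 ≡ 1
Thus |⟨217⟩| = ord(217) = 57.
[(Z/229Z)^× : ⟨217⟩] = 228/57 = 4.

4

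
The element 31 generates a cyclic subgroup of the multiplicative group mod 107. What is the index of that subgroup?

1

ord(31) | φ(107) = 107 − 1 = 106 = 2 · 53.
Divisors of 106: 1, 2, 53, 106.
Evaluate successive powers at the divisors of 106:
31^1 ≡ 31
31^2 ≡ 105
31^53 ≡ 106
31^106 ≡ 1
Thus |⟨31⟩| = ord(31) = 106.
Index = |(Z/107Z)^×| / |⟨31⟩| = 106 / 106 = 1.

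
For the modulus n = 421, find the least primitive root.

φ(421) = 421 − 1 = 420 = 2^2 · 3 · 5 · 7.
Test candidates g = 2, 3, … against the prime factors q ∈ {2, 3, 5, 7} of φ(421): g is a generator iff g^(420/q) ≢ 1 for every such q.
g = 2: 2^210 ≡ 420; 2^140 ≡ 400; 2^84 ≡ 279; 2^60 ≡ 370 — none is 1, so 2 is a primitive root.
The smallest primitive root modulo 421 is 2.

2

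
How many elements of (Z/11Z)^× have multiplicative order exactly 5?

4

φ(11) = 11 − 1 = 10 = 2 · 5.
Since (Z/11Z)^× is cyclic of order 10, the number of elements of order d is φ(d) when d | 10 and 0 otherwise.
5 | 10, and φ(5) = 5 − 1 = 4.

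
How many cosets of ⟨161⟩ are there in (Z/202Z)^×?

The order of 161 must divide φ(202) = φ(2)·φ(101) = 1·100 = 100 = 2^2 · 5^2.
Divisors of 100: 1, 2, 4, 5, 10, 20, 25, 50, 100.
Compute 161^d (mod 202) for the divisors d until we hit 1:
161^1 ≡ 161 (mod 202)
161^2 ≡ 65 (mod 202)
161^4 ≡ 185 (mod 202)
161^5 ≡ 91 (mod 202)
161^10 ≡ 201 (mod 202)
161^20 ≡ 1 (mod 202) ✓
The order of 161 is 20, so the subgroup it generates has 20 elements.
The index is φ(202) / ord(161) = 100 / 20 = 5.

5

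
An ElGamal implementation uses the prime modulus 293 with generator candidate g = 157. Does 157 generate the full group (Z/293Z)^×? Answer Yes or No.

φ(293) = 293 − 1 = 292 = 2^2 · 73.
An element g generates (Z/293Z)^× iff g^(292/q) ≢ 1 (mod 293) for each prime q ∈ {2, 73}.
157^146 ≡ 292 (mod 293)  [q = 2: ≢ 1 ✓]
157^4 ≡ 197 (mod 293)  [q = 73: ≢ 1 ✓]
Every test exponent gives a nontrivial residue, hence 157 generates the full group.

Yes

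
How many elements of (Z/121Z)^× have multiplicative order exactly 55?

40

φ(121) = φ(11^2) = 11·(11−1) = 110 = 2 · 5 · 11.
In a cyclic group of order 110, there are φ(d) elements of order d for each divisor d of 110, and zero for non-divisors.
55 = 5 · 11 divides 110, and φ(55) = 40.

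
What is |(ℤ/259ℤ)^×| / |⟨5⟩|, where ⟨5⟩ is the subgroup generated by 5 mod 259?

ord(5) | φ(259) = φ(7·37) = (7−1)·(37−1) = 6·36 = 216 = 2^3 · 3^3.
Divisors of 216: 1, 2, 3, 4, 6, 8, 9, 12, 18, 24, 27, 36, 54, 72, 108, 216.
Evaluate successive powers at the divisors of 216:
5^1 ≡ 5 (mod 259)
5^2 ≡ 25 (mod 259)
5^3 ≡ 125 (mod 259)
5^4 ≡ 107 (mod 259)
5^6 ≡ 85 (mod 259)
5^8 ≡ 53 (mod 259)
5^9 ≡ 6 (mod 259)
5^12 ≡ 232 (mod 259)
5^18 ≡ 36 (mod 259)
5^24 ≡ 211 (mod 259)
5^27 ≡ 216 (mod 259)
5^36 ≡ 1 (mod 259) ✓
Thus |⟨5⟩| = ord(5) = 36.
[(Z/259Z)^× : ⟨5⟩] = 216/36 = 6.

6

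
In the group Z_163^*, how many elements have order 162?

φ(163) = 163 − 1 = 162 = 2 · 3^4.
In a cyclic group of order 162, there are φ(d) elements of order d for each divisor d of 162, and zero for non-divisors.
162 = 2 · 3^4 divides 162, and φ(162) = 54.

54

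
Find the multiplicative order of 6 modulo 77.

10

By Lagrange's theorem, ord_77(6) divides φ(77) = φ(7·11) = (7−1)·(11−1) = 6·10 = 60 = 2^2 · 3 · 5.
Divisors of 60: 1, 2, 3, 4, 5, 6, 10, 12, 15, 20, 30, 60.
Evaluate successive powers at the divisors of 60:
6^1 ≡ 6 (mod 77)
6^2 ≡ 36 (mod 77)
6^3 ≡ 62 (mod 77)
6^4 ≡ 64 (mod 77)
6^5 ≡ 76 (mod 77)
6^6 ≡ 71 (mod 77)
6^10 ≡ 1 (mod 77) ✓
Therefore the multiplicative order of 6 modulo 77 is 10.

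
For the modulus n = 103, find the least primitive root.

5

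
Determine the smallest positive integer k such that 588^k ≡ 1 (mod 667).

308

By Lagrange's theorem, ord_667(588) divides φ(667) = φ(23·29) = (23−1)·(29−1) = 22·28 = 616 = 2^3 · 7 · 11.
Divisors of 616: 1, 2, 4, 7, 8, 11, 14, 22, 28, 44, 56, 77, 88, 154, 308, 616.
Check 588^d mod 667 for each divisor in increasing order:
588^1 ≡ 588 (mod 667)
588^2 ≡ 238 (mod 667)
588^4 ≡ 616 (mod 667)
588^7 ≡ 423 (mod 667)
588^8 ≡ 600 (mod 667)
588^11 ≡ 438 (mod 667)
588^14 ≡ 173 (mod 667)
588^22 ≡ 415 (mod 667)
588^28 ≡ 581 (mod 667)
588^44 ≡ 139 (mod 667)
588^56 ≡ 59 (mod 667)
588^77 ≡ 70 (mod 667)
588^88 ≡ 645 (mod 667)
588^154 ≡ 231 (mod 667)
588^308 ≡ 1 (mod 667) ✓
The smallest such exponent is 308, so the order of 588 is 308.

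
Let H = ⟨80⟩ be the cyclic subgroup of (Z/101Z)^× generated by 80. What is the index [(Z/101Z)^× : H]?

ord(80) | φ(101) = 101 − 1 = 100 = 2^2 · 5^2.
Divisors of 100: 1, 2, 4, 5, 10, 20, 25, 50, 100.
Check 80^d mod 101 for each divisor in increasing order:
80^1 ≡ 80 (mod 101)
80^2 ≡ 37 (mod 101)
80^4 ≡ 56 (mod 101)
80^5 ≡ 36 (mod 101)
80^10 ≡ 84 (mod 101)
80^20 ≡ 87 (mod 101)
80^25 ≡ 1 (mod 101) ✓
The order of 80 is 25, so the subgroup it generates has 25 elements.
The index is φ(101) / ord(80) = 100 / 25 = 4.

4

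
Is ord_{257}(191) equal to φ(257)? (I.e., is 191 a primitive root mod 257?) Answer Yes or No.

φ(257) = 257 − 1 = 256 = 2^8.
191 is a primitive root mod 257 iff 191^(φ(257)/q) ≢ 1 for every prime q | φ(257), i.e. q ∈ {2}.
191^128 ≡ 256 (mod 257)  [q = 2: ≢ 1 ✓]
Every test exponent gives a nontrivial residue, hence 191 generates the full group.

Yes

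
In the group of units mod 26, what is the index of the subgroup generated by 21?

3

Since 21 ∈ (Z/26Z)^×, its order divides φ(26) = φ(2)·φ(13) = 1·12 = 12 = 2^2 · 3.
Divisors of 12: 1, 2, 3, 4, 6, 12.
Test each divisor d:
21^1 ≡ 21 (mod 26)
21^2 ≡ 25 (mod 26)
21^3 ≡ 5 (mod 26)
21^4 ≡ 1 (mod 26) ✓
The order of 21 is 4, so the subgroup it generates has 4 elements.
The index is φ(26) / ord(21) = 12 / 4 = 3.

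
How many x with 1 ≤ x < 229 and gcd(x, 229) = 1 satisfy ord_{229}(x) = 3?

φ(229) = 229 − 1 = 228 = 2^2 · 3 · 19.
(Z/229Z)^× is cyclic (|G| = 228); a cyclic group of order m has exactly φ(d) elements of each order d | m, and none otherwise.
3 | 228, and φ(3) = 3 − 1 = 2.

2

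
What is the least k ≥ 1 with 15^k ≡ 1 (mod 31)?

10

By Lagrange's theorem, ord_31(15) divides φ(31) = 31 − 1 = 30 = 2 · 3 · 5.
Divisors of 30: 1, 2, 3, 5, 6, 10, 15, 30.
Check 15^d mod 31 for each divisor in increasing order:
15^1 ≡ 15 (mod 31)
15^2 ≡ 8 (mod 31)
15^3 ≡ 27 (mod 31)
15^5 ≡ 30 (mod 31)
15^6 ≡ 16 (mod 31)
15^10 ≡ 1 (mod 31) ✓
Hence ord(15) = 10.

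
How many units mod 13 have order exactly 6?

2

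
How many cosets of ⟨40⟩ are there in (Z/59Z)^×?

1

By Lagrange's theorem, ord_59(40) divides φ(59) = 59 − 1 = 58 = 2 · 29.
Divisors of 58: 1, 2, 29, 58.
Test each divisor d:
40^1 ≡ 40 (mod 59)
40^2 ≡ 7 (mod 59)
40^29 ≡ 58 (mod 59)
40^58 ≡ 1 (mod 59) ✓
So ord_59(40) = 58, hence |⟨40⟩| = 58.
Index = |(Z/59Z)^×| / |⟨40⟩| = 58 / 58 = 1.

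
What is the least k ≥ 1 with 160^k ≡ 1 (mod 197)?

Since 160 ∈ (Z/197Z)^×, its order divides φ(197) = 197 − 1 = 196 = 2^2 · 7^2.
Divisors of 196: 1, 2, 4, 7, 14, 28, 49, 98, 196.
Test each divisor d:
160^1 ≡ 160
160^2 ≡ 187
160^4 ≡ 100
160^7 ≡ 161
160^14 ≡ 114
160^28 ≡ 191
160^49 ≡ 196
160^98 ≡ 1
So ord_197(160) = 98.

98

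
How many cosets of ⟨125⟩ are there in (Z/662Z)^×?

6

The order of 125 must divide φ(662) = φ(2)·φ(331) = 1·330 = 330 = 2 · 3 · 5 · 11.
Divisors of 330: 1, 2, 3, 5, 6, 10, 11, 15, 22, 30, 33, 55, 66, 110, 165, 330.
Test each divisor d:
125^1 ≡ 125 (mod 662)
125^2 ≡ 399 (mod 662)
125^3 ≡ 225 (mod 662)
125^5 ≡ 405 (mod 662)
125^6 ≡ 313 (mod 662)
125^10 ≡ 511 (mod 662)
125^11 ≡ 323 (mod 662)
125^15 ≡ 411 (mod 662)
125^22 ≡ 395 (mod 662)
125^30 ≡ 111 (mod 662)
125^33 ≡ 481 (mod 662)
125^55 ≡ 1 (mod 662) ✓
Thus |⟨125⟩| = ord(125) = 55.
[(Z/662Z)^× : ⟨125⟩] = 330/55 = 6.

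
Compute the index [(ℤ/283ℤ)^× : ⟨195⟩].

By Lagrange's theorem, ord_283(195) divides φ(283) = 283 − 1 = 282 = 2 · 3 · 47.
Divisors of 282: 1, 2, 3, 6, 47, 94, 141, 282.
Compute 195^d (mod 283) for the divisors d until we hit 1:
195^1 ≡ 195
195^2 ≡ 103
195^3 ≡ 275
195^6 ≡ 64
195^47 ≡ 238
195^94 ≡ 44
195^141 ≡ 1
The order of 195 is 141, so the subgroup it generates has 141 elements.
[(Z/283Z)^× : ⟨195⟩] = 282/141 = 2.

2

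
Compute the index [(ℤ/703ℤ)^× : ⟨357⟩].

18

Since 357 ∈ (Z/703Z)^×, its order divides φ(703) = φ(19·37) = (19−1)·(37−1) = 18·36 = 648 = 2^3 · 3^4.
Divisors of 648: 1, 2, 3, 4, 6, 8, 9, 12, 18, 24, 27, 36, 54, 72, 81, 108, 162, 216, 324, 648.
Evaluate successive powers at the divisors of 648:
357^1 ≡ 357
357^2 ≡ 206
357^3 ≡ 430
357^4 ≡ 256
357^6 ≡ 11
357^8 ≡ 157
357^9 ≡ 512
357^12 ≡ 121
357^18 ≡ 628
357^24 ≡ 581
357^27 ≡ 265
357^36 ≡ 1
The order of 357 is 36, so the subgroup it generates has 36 elements.
Index = |(Z/703Z)^×| / |⟨357⟩| = 648 / 36 = 18.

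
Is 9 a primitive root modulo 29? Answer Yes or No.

φ(29) = 29 − 1 = 28 = 2^2 · 7.
Test 9^(28/q) mod 29 for each prime factor q of 28:
9^14 ≡ 1 (mod 29)  [q = 2: ≡ 1 ✗]
9^4 ≡ 7 (mod 29)  [q = 7: ≢ 1 ✓]
The check at q = 2 fails, so 9 generates a proper subgroup.

No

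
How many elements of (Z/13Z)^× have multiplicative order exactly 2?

1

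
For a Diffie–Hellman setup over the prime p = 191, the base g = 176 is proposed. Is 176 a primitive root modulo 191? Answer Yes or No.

Yes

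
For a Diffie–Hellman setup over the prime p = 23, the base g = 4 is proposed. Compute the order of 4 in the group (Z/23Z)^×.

The order of 4 must divide φ(23) = 23 − 1 = 22 = 2 · 11.
Divisors of 22: 1, 2, 11, 22.
Test each divisor d:
4^1 ≡ 4
4^2 ≡ 16
4^11 ≡ 1
Hence ord(4) = 11.

11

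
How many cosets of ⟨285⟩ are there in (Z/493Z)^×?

16

ord(285) | φ(493) = φ(17·29) = (17−1)·(29−1) = 16·28 = 448 = 2^6 · 7.
Divisors of 448: 1, 2, 4, 7, 8, 14, 16, 28, 32, 56, 64, 112, 224, 448.
Compute 285^d (mod 493) for the divisors d until we hit 1:
285^1 ≡ 285
285^2 ≡ 373
285^4 ≡ 103
285^7 ≡ 378
285^8 ≡ 256
285^14 ≡ 407
285^16 ≡ 460
285^28 ≡ 1
So ord_493(285) = 28, hence |⟨285⟩| = 28.
Index = |(Z/493Z)^×| / |⟨285⟩| = 448 / 28 = 16.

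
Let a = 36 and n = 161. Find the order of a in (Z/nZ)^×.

The order of 36 must divide φ(161) = φ(7·23) = (7−1)·(23−1) = 6·22 = 132 = 2^2 · 3 · 11.
Divisors of 132: 1, 2, 3, 4, 6, 11, 12, 22, 33, 44, 66, 132.
Compute 36^d (mod 161) for the divisors d until we hit 1:
36^1 ≡ 36 (mod 161)
36^2 ≡ 8 (mod 161)
36^3 ≡ 127 (mod 161)
36^4 ≡ 64 (mod 161)
36^6 ≡ 29 (mod 161)
36^11 ≡ 1 (mod 161) ✓
So ord_161(36) = 11.

11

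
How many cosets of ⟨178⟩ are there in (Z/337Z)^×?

Since 178 ∈ (Z/337Z)^×, its order divides φ(337) = 337 − 1 = 336 = 2^4 · 3 · 7.
Divisors of 336: 1, 2, 3, 4, 6, 7, 8, 12, 14, 16, 21, 24, 28, 42, 48, 56, 84, 112, 168, 336.
Test each divisor d:
178^1 ≡ 178 (mod 337)
178^2 ≡ 6 (mod 337)
178^3 ≡ 57 (mod 337)
178^4 ≡ 36 (mod 337)
178^6 ≡ 216 (mod 337)
178^7 ≡ 30 (mod 337)
178^8 ≡ 285 (mod 337)
178^12 ≡ 150 (mod 337)
178^14 ≡ 226 (mod 337)
178^16 ≡ 8 (mod 337)
178^21 ≡ 40 (mod 337)
178^24 ≡ 258 (mod 337)
178^28 ≡ 189 (mod 337)
178^42 ≡ 252 (mod 337)
178^48 ≡ 175 (mod 337)
178^56 ≡ 336 (mod 337)
178^84 ≡ 148 (mod 337)
178^112 ≡ 1 (mod 337) ✓
So ord_337(178) = 112, hence |⟨178⟩| = 112.
Index = |(Z/337Z)^×| / |⟨178⟩| = 336 / 112 = 3.

3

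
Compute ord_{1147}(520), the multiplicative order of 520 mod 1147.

180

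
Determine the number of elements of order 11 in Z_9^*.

φ(9) = φ(3^2) = 3·(3−1) = 6 = 2 · 3.
Since (Z/9Z)^× is cyclic of order 6, the number of elements of order d is φ(d) when d | 6 and 0 otherwise.
Since 11 ∤ 6, the count is 0.

0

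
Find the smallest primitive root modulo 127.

φ(127) = 127 − 1 = 126 = 2 · 3^2 · 7.
Test candidates g = 2, 3, … against the prime factors q ∈ {2, 3, 7} of φ(127): g is a generator iff g^(126/q) ≢ 1 for every such q.
g = 2: 2^63 ≡ 1 — hits 1, so not a primitive root.
g = 3: 3^63 ≡ 126; 3^42 ≡ 107; 3^18 ≡ 4 — none is 1, so 3 is a primitive root.
So 3 is the smallest generator of (Z/127Z)^×.

3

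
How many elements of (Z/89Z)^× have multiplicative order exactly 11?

φ(89) = 89 − 1 = 88 = 2^3 · 11.
In a cyclic group of order 88, there are φ(d) elements of order d for each divisor d of 88, and zero for non-divisors.
11 | 88, and φ(11) = 11 − 1 = 10.

10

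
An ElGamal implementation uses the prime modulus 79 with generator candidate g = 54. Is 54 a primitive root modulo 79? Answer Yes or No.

Yes

φ(79) = 79 − 1 = 78 = 2 · 3 · 13.
It suffices to check that the order of 54 is not a proper divisor of 78: compute 54^(78/q) for q ∈ {2, 3, 13}.
54^39 ≡ 78 (mod 79)  [q = 2: ≢ 1 ✓]
54^26 ≡ 23 (mod 79)  [q = 3: ≢ 1 ✓]
54^6 ≡ 52 (mod 79)  [q = 13: ≢ 1 ✓]
All checks pass, so 54 has order 78 and is a primitive root modulo 79.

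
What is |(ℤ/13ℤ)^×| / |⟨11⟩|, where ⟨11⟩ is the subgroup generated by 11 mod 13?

1

By Lagrange's theorem, ord_13(11) divides φ(13) = 13 − 1 = 12 = 2^2 · 3.
Divisors of 12: 1, 2, 3, 4, 6, 12.
Compute 11^d (mod 13) for the divisors d until we hit 1:
11^1 ≡ 11
11^2 ≡ 4
11^3 ≡ 5
11^4 ≡ 3
11^6 ≡ 12
11^12 ≡ 1
The order of 11 is 12, so the subgroup it generates has 12 elements.
Index = |(Z/13Z)^×| / |⟨11⟩| = 12 / 12 = 1.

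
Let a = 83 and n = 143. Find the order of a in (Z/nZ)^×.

20

ord(83) | φ(143) = φ(11·13) = (11−1)·(13−1) = 10·12 = 120 = 2^3 · 3 · 5.
Divisors of 120: 1, 2, 3, 4, 5, 6, 8, 10, 12, 15, 20, 24, 30, 40, 60, 120.
Check 83^d mod 143 for each divisor in increasing order:
83^1 ≡ 83 (mod 143)
83^2 ≡ 25 (mod 143)
83^3 ≡ 73 (mod 143)
83^4 ≡ 53 (mod 143)
83^5 ≡ 109 (mod 143)
83^6 ≡ 38 (mod 143)
83^8 ≡ 92 (mod 143)
83^10 ≡ 12 (mod 143)
83^12 ≡ 14 (mod 143)
83^15 ≡ 21 (mod 143)
83^20 ≡ 1 (mod 143) ✓
The smallest such exponent is 20, so the order of 83 is 20.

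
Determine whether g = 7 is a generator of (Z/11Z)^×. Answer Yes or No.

Yes

φ(11) = 11 − 1 = 10 = 2 · 5.
It suffices to check that the order of 7 is not a proper divisor of 10: compute 7^(10/q) for q ∈ {2, 5}.
7^5 ≡ 10 (mod 11)  [q = 2: ≢ 1 ✓]
7^2 ≡ 5 (mod 11)  [q = 5: ≢ 1 ✓]
All checks pass, so 7 has order 10 and is a primitive root modulo 11.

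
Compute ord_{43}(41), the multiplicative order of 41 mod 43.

7

Since 41 ∈ (Z/43Z)^×, its order divides φ(43) = 43 − 1 = 42 = 2 · 3 · 7.
Divisors of 42: 1, 2, 3, 6, 7, 14, 21, 42.
Test each divisor d:
41^1 ≡ 41 (mod 43)
41^2 ≡ 4 (mod 43)
41^3 ≡ 35 (mod 43)
41^6 ≡ 21 (mod 43)
41^7 ≡ 1 (mod 43) ✓
Hence ord(41) = 7.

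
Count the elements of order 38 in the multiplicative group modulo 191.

18

φ(191) = 191 − 1 = 190 = 2 · 5 · 19.
Since (Z/191Z)^× is cyclic of order 190, the number of elements of order d is φ(d) when d | 190 and 0 otherwise.
38 = 2 · 19 divides 190, and φ(38) = 18.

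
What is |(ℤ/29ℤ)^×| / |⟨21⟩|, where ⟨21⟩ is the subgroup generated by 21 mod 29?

1

ord(21) | φ(29) = 29 − 1 = 28 = 2^2 · 7.
Divisors of 28: 1, 2, 4, 7, 14, 28.
Test each divisor d:
21^1 ≡ 21 (mod 29)
21^2 ≡ 6 (mod 29)
21^4 ≡ 7 (mod 29)
21^7 ≡ 12 (mod 29)
21^14 ≡ 28 (mod 29)
21^28 ≡ 1 (mod 29) ✓
The order of 21 is 28, so the subgroup it generates has 28 elements.
[(Z/29Z)^× : ⟨21⟩] = 28/28 = 1.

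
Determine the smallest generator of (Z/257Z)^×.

3

φ(257) = 257 − 1 = 256 = 2^8.
g is a primitive root iff g^(256/q) ≢ 1 (mod 257) for each prime q ∈ {2}.
g = 2: 2^128 ≡ 1 — hits 1, so not a primitive root.
g = 3: 3^128 ≡ 256 — none is 1, so 3 is a primitive root.
The smallest primitive root modulo 257 is 3.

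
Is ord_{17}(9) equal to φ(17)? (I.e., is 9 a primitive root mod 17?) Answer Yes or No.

No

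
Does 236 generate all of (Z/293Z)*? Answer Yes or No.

No

φ(293) = 293 − 1 = 292 = 2^2 · 73.
An element g generates (Z/293Z)^× iff g^(292/q) ≢ 1 (mod 293) for each prime q ∈ {2, 73}.
236^146 ≡ 1 (mod 293)  [q = 2: ≡ 1 ✗]
236^4 ≡ 90 (mod 293)  [q = 73: ≢ 1 ✓]
The check at q = 2 fails, so 236 generates a proper subgroup.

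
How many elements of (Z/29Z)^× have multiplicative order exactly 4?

2

φ(29) = 29 − 1 = 28 = 2^2 · 7.
Since (Z/29Z)^× is cyclic of order 28, the number of elements of order d is φ(d) when d | 28 and 0 otherwise.
4 = 2^2 divides 28, and φ(4) = 2.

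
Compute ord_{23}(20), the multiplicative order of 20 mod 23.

ord(20) | φ(23) = 23 − 1 = 22 = 2 · 11.
Divisors of 22: 1, 2, 11, 22.
Compute 20^d (mod 23) for the divisors d until we hit 1:
20^1 ≡ 20 (mod 23)
20^2 ≡ 9 (mod 23)
20^11 ≡ 22 (mod 23)
20^22 ≡ 1 (mod 23) ✓
Hence ord(20) = 22.

22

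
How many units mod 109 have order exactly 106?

φ(109) = 109 − 1 = 108 = 2^2 · 3^3.
Since (Z/109Z)^× is cyclic of order 108, the number of elements of order d is φ(d) when d | 108 and 0 otherwise.
Since 106 ∤ 108, the count is 0.

0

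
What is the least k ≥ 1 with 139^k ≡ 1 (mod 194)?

ord(139) | φ(194) = φ(2)·φ(97) = 1·96 = 96 = 2^5 · 3.
Divisors of 96: 1, 2, 3, 4, 6, 8, 12, 16, 24, 32, 48, 96.
Test each divisor d:
139^1 ≡ 139 (mod 194)
139^2 ≡ 115 (mod 194)
139^3 ≡ 77 (mod 194)
139^4 ≡ 33 (mod 194)
139^6 ≡ 109 (mod 194)
139^8 ≡ 119 (mod 194)
139^12 ≡ 47 (mod 194)
139^16 ≡ 193 (mod 194)
139^24 ≡ 75 (mod 194)
139^32 ≡ 1 (mod 194) ✓
So ord_194(139) = 32.

32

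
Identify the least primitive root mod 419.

2

φ(419) = 419 − 1 = 418 = 2 · 11 · 19.
g is a primitive root iff g^(418/q) ≢ 1 (mod 419) for each prime q ∈ {2, 11, 19}.
g = 2: 2^209 ≡ 418; 2^38 ≡ 334; 2^22 ≡ 114 — none is 1, so 2 is a primitive root.
Hence the least primitive root of 419 is 2.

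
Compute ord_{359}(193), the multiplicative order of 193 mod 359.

179

ord(193) | φ(359) = 359 − 1 = 358 = 2 · 179.
Divisors of 358: 1, 2, 179, 358.
Test each divisor d:
193^1 ≡ 193
193^2 ≡ 272
193^179 ≡ 1
Hence ord(193) = 179.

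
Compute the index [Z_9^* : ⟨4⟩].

By Lagrange's theorem, ord_9(4) divides φ(9) = φ(3^2) = 3·(3−1) = 6 = 2 · 3.
Divisors of 6: 1, 2, 3, 6.
Test each divisor d:
4^1 ≡ 4
4^2 ≡ 7
4^3 ≡ 1
Thus |⟨4⟩| = ord(4) = 3.
Index = |(Z/9Z)^×| / |⟨4⟩| = 6 / 3 = 2.

2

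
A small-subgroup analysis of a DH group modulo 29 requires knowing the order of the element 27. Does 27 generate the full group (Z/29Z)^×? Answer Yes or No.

φ(29) = 29 − 1 = 28 = 2^2 · 7.
Test 27^(28/q) mod 29 for each prime factor q of 28:
27^14 ≡ 28 (mod 29)  [q = 2: ≢ 1 ✓]
27^4 ≡ 16 (mod 29)  [q = 7: ≢ 1 ✓]
Every test exponent gives a nontrivial residue, hence 27 generates the full group.

Yes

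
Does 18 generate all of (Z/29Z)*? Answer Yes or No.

Yes

φ(29) = 29 − 1 = 28 = 2^2 · 7.
Test 18^(28/q) mod 29 for each prime factor q of 28:
18^14 ≡ 28 (mod 29)  [q = 2: ≢ 1 ✓]
18^4 ≡ 25 (mod 29)  [q = 7: ≢ 1 ✓]
None equal 1, so ord_29(18) = 28: 18 is a primitive root.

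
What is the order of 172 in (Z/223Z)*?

111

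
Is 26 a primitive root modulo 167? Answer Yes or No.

Yes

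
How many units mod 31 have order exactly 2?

φ(31) = 31 − 1 = 30 = 2 · 3 · 5.
(Z/31Z)^× is cyclic (|G| = 30); a cyclic group of order m has exactly φ(d) elements of each order d | m, and none otherwise.
2 | 30, and φ(2) = 2 − 1 = 1.

1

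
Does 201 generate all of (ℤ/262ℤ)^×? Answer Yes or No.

φ(262) = φ(2)·φ(131) = 1·130 = 130 = 2 · 5 · 13.
201 is a primitive root mod 262 iff 201^(φ(262)/q) ≢ 1 for every prime q | φ(262), i.e. q ∈ {2, 5, 13}.
201^65 ≡ 261 (mod 262)  [q = 2: ≢ 1 ✓]
201^26 ≡ 61 (mod 262)  [q = 5: ≢ 1 ✓]
201^10 ≡ 1 (mod 262)  [q = 13: ≡ 1 ✗]
201^10 ≡ 1 shows ord(201) | 10, strictly less than φ(262); not a primitive root.

No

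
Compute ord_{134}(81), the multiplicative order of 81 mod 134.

11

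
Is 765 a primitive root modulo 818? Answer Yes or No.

No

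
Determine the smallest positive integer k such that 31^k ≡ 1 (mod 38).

ord(31) | φ(38) = φ(2)·φ(19) = 1·18 = 18 = 2 · 3^2.
Divisors of 18: 1, 2, 3, 6, 9, 18.
Evaluate successive powers at the divisors of 18:
31^1 ≡ 31 (mod 38)
31^2 ≡ 11 (mod 38)
31^3 ≡ 37 (mod 38)
31^6 ≡ 1 (mod 38) ✓
Hence ord(31) = 6.

6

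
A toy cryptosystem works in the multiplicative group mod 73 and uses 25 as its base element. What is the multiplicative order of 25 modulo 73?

36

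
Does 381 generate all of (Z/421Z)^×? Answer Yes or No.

Yes

φ(421) = 421 − 1 = 420 = 2^2 · 3 · 5 · 7.
An element g generates (Z/421Z)^× iff g^(420/q) ≢ 1 (mod 421) for each prime q ∈ {2, 3, 5, 7}.
381^210 ≡ 420 (mod 421)  [q = 2: ≢ 1 ✓]
381^140 ≡ 20 (mod 421)  [q = 3: ≢ 1 ✓]
381^84 ≡ 279 (mod 421)  [q = 5: ≢ 1 ✓]
381^60 ≡ 370 (mod 421)  [q = 7: ≢ 1 ✓]
Every test exponent gives a nontrivial residue, hence 381 generates the full group.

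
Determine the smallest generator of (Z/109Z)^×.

6

φ(109) = 109 − 1 = 108 = 2^2 · 3^3.
g is a primitive root iff g^(108/q) ≢ 1 (mod 109) for each prime q ∈ {2, 3}.
g = 2: 2^54 ≡ 108; 2^36 ≡ 1 — hits 1, so not a primitive root.
g = 3: 3^54 ≡ 1 — hits 1, so not a primitive root.
g = 4: 4^54 ≡ 1 — hits 1, so not a primitive root.
g = 5: 5^54 ≡ 1 — hits 1, so not a primitive root.
g = 6: 6^54 ≡ 108; 6^36 ≡ 63 — none is 1, so 6 is a primitive root.
The smallest primitive root modulo 109 is 6.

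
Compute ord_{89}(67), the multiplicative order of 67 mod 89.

Since 67 ∈ (Z/89Z)^×, its order divides φ(89) = 89 − 1 = 88 = 2^3 · 11.
Divisors of 88: 1, 2, 4, 8, 11, 22, 44, 88.
Test each divisor d:
67^1 ≡ 67 (mod 89)
67^2 ≡ 39 (mod 89)
67^4 ≡ 8 (mod 89)
67^8 ≡ 64 (mod 89)
67^11 ≡ 1 (mod 89) ✓
Therefore the multiplicative order of 67 modulo 89 is 11.

11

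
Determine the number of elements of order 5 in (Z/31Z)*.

4

φ(31) = 31 − 1 = 30 = 2 · 3 · 5.
Since (Z/31Z)^× is cyclic of order 30, the number of elements of order d is φ(d) when d | 30 and 0 otherwise.
5 | 30, and φ(5) = 5 − 1 = 4.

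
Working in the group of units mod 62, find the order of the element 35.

5

ord(35) | φ(62) = φ(2)·φ(31) = 1·30 = 30 = 2 · 3 · 5.
Divisors of 30: 1, 2, 3, 5, 6, 10, 15, 30.
Check 35^d mod 62 for each divisor in increasing order:
35^1 ≡ 35 (mod 62)
35^2 ≡ 47 (mod 62)
35^3 ≡ 33 (mod 62)
35^5 ≡ 1 (mod 62) ✓
So ord_62(35) = 5.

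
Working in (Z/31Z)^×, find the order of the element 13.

The order of 13 must divide φ(31) = 31 − 1 = 30 = 2 · 3 · 5.
Divisors of 30: 1, 2, 3, 5, 6, 10, 15, 30.
Evaluate successive powers at the divisors of 30:
13^1 ≡ 13 (mod 31)
13^2 ≡ 14 (mod 31)
13^3 ≡ 27 (mod 31)
13^5 ≡ 6 (mod 31)
13^6 ≡ 16 (mod 31)
13^10 ≡ 5 (mod 31)
13^15 ≡ 30 (mod 31)
13^30 ≡ 1 (mod 31) ✓
Hence ord(13) = 30.

30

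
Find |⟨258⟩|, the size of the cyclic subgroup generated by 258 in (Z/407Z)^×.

10

Since 258 ∈ (Z/407Z)^×, its order divides φ(407) = φ(11·37) = (11−1)·(37−1) = 10·36 = 360 = 2^3 · 3^2 · 5.
Divisors of 360: 1, 2, 3, 4, 5, 6, 8, 9, 10, 12, 15, 18, 20, 24, 30, 36, 40, 45, 60, 72, 90, 120, 180, 360.
Test each divisor d:
258^1 ≡ 258 (mod 407)
258^2 ≡ 223 (mod 407)
258^3 ≡ 147 (mod 407)
258^4 ≡ 75 (mod 407)
258^5 ≡ 221 (mod 407)
258^6 ≡ 38 (mod 407)
258^8 ≡ 334 (mod 407)
258^9 ≡ 295 (mod 407)
258^10 ≡ 1 (mod 407) ✓
Hence ord(258) = 10.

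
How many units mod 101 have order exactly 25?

φ(101) = 101 − 1 = 100 = 2^2 · 5^2.
Since (Z/101Z)^× is cyclic of order 100, the number of elements of order d is φ(d) when d | 100 and 0 otherwise.
25 = 5^2 divides 100, and φ(25) = 20.

20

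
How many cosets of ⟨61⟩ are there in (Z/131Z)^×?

26

The order of 61 must divide φ(131) = 131 − 1 = 130 = 2 · 5 · 13.
Divisors of 130: 1, 2, 5, 10, 13, 26, 65, 130.
Check 61^d mod 131 for each divisor in increasing order:
61^1 ≡ 61
61^2 ≡ 53
61^5 ≡ 1
The order of 61 is 5, so the subgroup it generates has 5 elements.
[(Z/131Z)^× : ⟨61⟩] = 130/5 = 26.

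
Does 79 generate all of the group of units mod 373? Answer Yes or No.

Yes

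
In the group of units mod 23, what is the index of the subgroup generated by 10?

ord(10) | φ(23) = 23 − 1 = 22 = 2 · 11.
Divisors of 22: 1, 2, 11, 22.
Check 10^d mod 23 for each divisor in increasing order:
10^1 ≡ 10 (mod 23)
10^2 ≡ 8 (mod 23)
10^11 ≡ 22 (mod 23)
10^22 ≡ 1 (mod 23) ✓
The order of 10 is 22, so the subgroup it generates has 22 elements.
[(Z/23Z)^× : ⟨10⟩] = 22/22 = 1.

1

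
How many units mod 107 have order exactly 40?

0

φ(107) = 107 − 1 = 106 = 2 · 53.
In a cyclic group of order 106, there are φ(d) elements of order d for each divisor d of 106, and zero for non-divisors.
Here 106 is not a multiple of 40, so there are no elements of order 40.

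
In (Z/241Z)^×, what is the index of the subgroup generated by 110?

1

ord(110) | φ(241) = 241 − 1 = 240 = 2^4 · 3 · 5.
Divisors of 240: 1, 2, 3, 4, 5, 6, 8, 10, 12, 15, 16, 20, 24, 30, 40, 48, 60, 80, 120, 240.
Test each divisor d:
110^1 ≡ 110
110^2 ≡ 50
110^3 ≡ 198
110^4 ≡ 90
110^5 ≡ 19
110^6 ≡ 162
110^8 ≡ 147
110^10 ≡ 120
110^12 ≡ 216
110^15 ≡ 111
110^16 ≡ 160
110^20 ≡ 181
110^24 ≡ 143
110^30 ≡ 30
110^40 ≡ 226
110^48 ≡ 205
110^60 ≡ 177
110^80 ≡ 225
110^120 ≡ 240
110^240 ≡ 1
Thus |⟨110⟩| = ord(110) = 240.
Index = |(Z/241Z)^×| / |⟨110⟩| = 240 / 240 = 1.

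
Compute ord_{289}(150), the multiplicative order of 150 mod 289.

ord(150) | φ(289) = φ(17^2) = 17·(17−1) = 272 = 2^4 · 17.
Divisors of 272: 1, 2, 4, 8, 16, 17, 34, 68, 136, 272.
Test each divisor d:
150^1 ≡ 150 (mod 289)
150^2 ≡ 247 (mod 289)
150^4 ≡ 30 (mod 289)
150^8 ≡ 33 (mod 289)
150^16 ≡ 222 (mod 289)
150^17 ≡ 65 (mod 289)
150^34 ≡ 179 (mod 289)
150^68 ≡ 251 (mod 289)
150^136 ≡ 288 (mod 289)
150^272 ≡ 1 (mod 289) ✓
Therefore the multiplicative order of 150 modulo 289 is 272.

272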